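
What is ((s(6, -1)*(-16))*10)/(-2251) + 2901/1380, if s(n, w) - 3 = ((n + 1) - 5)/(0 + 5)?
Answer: 2426957/1035460 ≈ 2.3438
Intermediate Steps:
s(n, w) = 11/5 + n/5 (s(n, w) = 3 + ((n + 1) - 5)/(0 + 5) = 3 + ((1 + n) - 5)/5 = 3 + (-4 + n)*(⅕) = 3 + (-⅘ + n/5) = 11/5 + n/5)
((s(6, -1)*(-16))*10)/(-2251) + 2901/1380 = (((11/5 + (⅕)*6)*(-16))*10)/(-2251) + 2901/1380 = (((11/5 + 6/5)*(-16))*10)*(-1/2251) + 2901*(1/1380) = (((17/5)*(-16))*10)*(-1/2251) + 967/460 = -272/5*10*(-1/2251) + 967/460 = -544*(-1/2251) + 967/460 = 544/2251 + 967/460 = 2426957/1035460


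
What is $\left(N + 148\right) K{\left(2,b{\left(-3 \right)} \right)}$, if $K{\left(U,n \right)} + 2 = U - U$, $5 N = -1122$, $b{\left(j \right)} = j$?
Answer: $\frac{764}{5} \approx 152.8$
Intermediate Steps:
$N = - \frac{1122}{5}$ ($N = \frac{1}{5} \left(-1122\right) = - \frac{1122}{5} \approx -224.4$)
$K{\left(U,n \right)} = -2$ ($K{\left(U,n \right)} = -2 + \left(U - U\right) = -2 + 0 = -2$)
$\left(N + 148\right) K{\left(2,b{\left(-3 \right)} \right)} = \left(- \frac{1122}{5} + 148\right) \left(-2\right) = \left(- \frac{382}{5}\right) \left(-2\right) = \frac{764}{5}$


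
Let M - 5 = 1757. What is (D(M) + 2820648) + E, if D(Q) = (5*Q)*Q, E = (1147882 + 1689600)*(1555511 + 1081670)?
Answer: 7482971962110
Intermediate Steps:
M = 1762 (M = 5 + 1757 = 1762)
E = 7482953618242 (E = 2837482*2637181 = 7482953618242)
D(Q) = 5*Q²
(D(M) + 2820648) + E = (5*1762² + 2820648) + 7482953618242 = (5*3104644 + 2820648) + 7482953618242 = (15523220 + 2820648) + 7482953618242 = 18343868 + 7482953618242 = 7482971962110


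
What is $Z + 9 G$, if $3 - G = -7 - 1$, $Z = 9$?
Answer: $108$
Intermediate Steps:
$G = 11$ ($G = 3 - \left(-7 - 1\right) = 3 - -8 = 3 + 8 = 11$)
$Z + 9 G = 9 + 9 \cdot 11 = 9 + 99 = 108$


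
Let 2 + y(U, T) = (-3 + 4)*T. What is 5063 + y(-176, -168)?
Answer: 4893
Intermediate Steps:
y(U, T) = -2 + T (y(U, T) = -2 + (-3 + 4)*T = -2 + 1*T = -2 + T)
5063 + y(-176, -168) = 5063 + (-2 - 168) = 5063 - 170 = 4893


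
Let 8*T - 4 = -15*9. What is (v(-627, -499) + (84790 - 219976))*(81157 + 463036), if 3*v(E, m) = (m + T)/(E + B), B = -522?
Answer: -2028688928879509/27576 ≈ -7.3567e+10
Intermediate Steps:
T = -131/8 (T = ½ + (-15*9)/8 = ½ + (⅛)*(-135) = ½ - 135/8 = -131/8 ≈ -16.375)
v(E, m) = (-131/8 + m)/(3*(-522 + E)) (v(E, m) = ((m - 131/8)/(E - 522))/3 = ((-131/8 + m)/(-522 + E))/3 = (-131/8 + m)/(3*(-522 + E)))
(v(-627, -499) + (84790 - 219976))*(81157 + 463036) = ((-131 + 8*(-499))/(24*(-522 - 627)) + (84790 - 219976))*(81157 + 463036) = ((1/24)*(-131 - 3992)/(-1149) - 135186)*544193 = ((1/24)*(-1/1149)*(-4123) - 135186)*544193 = (4123/27576 - 135186)*544193 = -3727885013/27576*544193 = -2028688928879509/27576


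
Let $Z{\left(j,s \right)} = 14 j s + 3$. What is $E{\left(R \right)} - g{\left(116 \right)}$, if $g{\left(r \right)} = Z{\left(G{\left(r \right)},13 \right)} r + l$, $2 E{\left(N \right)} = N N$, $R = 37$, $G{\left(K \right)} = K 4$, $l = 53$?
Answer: $- \frac{19591369}{2} \approx -9.7957 \cdot 10^{6}$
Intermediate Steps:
$G{\left(K \right)} = 4 K$
$Z{\left(j,s \right)} = 3 + 14 j s$ ($Z{\left(j,s \right)} = 14 j s + 3 = 3 + 14 j s$)
$E{\left(N \right)} = \frac{N^{2}}{2}$ ($E{\left(N \right)} = \frac{N N}{2} = \frac{N^{2}}{2}$)
$g{\left(r \right)} = 53 + r \left(3 + 728 r\right)$ ($g{\left(r \right)} = \left(3 + 14 \cdot 4 r 13\right) r + 53 = \left(3 + 728 r\right) r + 53 = r \left(3 + 728 r\right) + 53 = 53 + r \left(3 + 728 r\right)$)
$E{\left(R \right)} - g{\left(116 \right)} = \frac{37^{2}}{2} - \left(53 + 116 \left(3 + 728 \cdot 116\right)\right) = \frac{1}{2} \cdot 1369 - \left(53 + 116 \left(3 + 84448\right)\right) = \frac{1369}{2} - \left(53 + 116 \cdot 84451\right) = \frac{1369}{2} - \left(53 + 9796316\right) = \frac{1369}{2} - 9796369 = - \frac{19591369}{2}$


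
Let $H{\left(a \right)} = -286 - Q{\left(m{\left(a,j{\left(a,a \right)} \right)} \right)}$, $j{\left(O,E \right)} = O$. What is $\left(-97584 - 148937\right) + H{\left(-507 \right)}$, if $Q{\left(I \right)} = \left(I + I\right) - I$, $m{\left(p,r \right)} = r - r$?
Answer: $-246807$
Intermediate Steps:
$m{\left(p,r \right)} = 0$
$Q{\left(I \right)} = I$ ($Q{\left(I \right)} = 2 I - I = I$)
$H{\left(a \right)} = -286$ ($H{\left(a \right)} = -286 - 0 = -286 + 0 = -286$)
$\left(-97584 - 148937\right) + H{\left(-507 \right)} = \left(-97584 - 148937\right) - 286 = -246521 - 286 = -246807$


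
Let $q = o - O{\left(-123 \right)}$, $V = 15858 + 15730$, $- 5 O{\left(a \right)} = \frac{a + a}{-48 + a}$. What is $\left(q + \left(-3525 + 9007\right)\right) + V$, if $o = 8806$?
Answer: $\frac{13074742}{285} \approx 45876.0$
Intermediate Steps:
$O{\left(a \right)} = - \frac{2 a}{5 \left(-48 + a\right)}$ ($O{\left(a \right)} = - \frac{\left(a + a\right) \frac{1}{-48 + a}}{5} = - \frac{2 a \frac{1}{-48 + a}}{5} = - \frac{2 a}{5 \left(-48 + a\right)}$)
$V = 31588$
$q = \frac{2509792}{285}$ ($q = 8806 - \left(-2\right) \left(-123\right) \frac{1}{-240 + 5 \left(-123\right)} = 8806 - \left(-2\right) \left(-123\right) \frac{1}{-240 - 615} = 8806 - \left(-2\right) \left(-123\right) \frac{1}{-855} = 8806 - \left(-2\right) \left(-123\right) \left(- \frac{1}{855}\right) = 8806 - - \frac{82}{285} = 8806 + \frac{82}{285} = \frac{2509792}{285} \approx 8806.3$)
$\left(q + \left(-3525 + 9007\right)\right) + V = \left(\frac{2509792}{285} + \left(-3525 + 9007\right)\right) + 31588 = \left(\frac{2509792}{285} + 5482\right) + 31588 = \frac{4072162}{285} + 31588 = \frac{13074742}{285}$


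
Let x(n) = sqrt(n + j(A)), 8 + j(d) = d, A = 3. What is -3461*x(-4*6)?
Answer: -3461*I*sqrt(29) ≈ -18638.0*I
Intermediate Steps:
j(d) = -8 + d
x(n) = sqrt(-5 + n) (x(n) = sqrt(n + (-8 + 3)) = sqrt(n - 5) = sqrt(-5 + n))
-3461*x(-4*6) = -3461*sqrt(-5 - 4*6) = -3461*sqrt(-5 - 24) = -3461*I*sqrt(29)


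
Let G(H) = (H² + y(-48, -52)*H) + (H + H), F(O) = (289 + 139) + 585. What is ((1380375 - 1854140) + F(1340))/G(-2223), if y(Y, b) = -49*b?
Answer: 52528/80769 ≈ 0.65035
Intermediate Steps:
F(O) = 1013 (F(O) = 428 + 585 = 1013)
G(H) = H² + 2550*H (G(H) = (H² + (-49*(-52))*H) + (H + H) = (H² + 2548*H) + 2*H = H² + 2550*H)
((1380375 - 1854140) + F(1340))/G(-2223) = ((1380375 - 1854140) + 1013)/((-2223*(2550 - 2223))) = (-473765 + 1013)/((-2223*327)) = -472752/(-726921) = -472752*(-1/726921) = 52528/80769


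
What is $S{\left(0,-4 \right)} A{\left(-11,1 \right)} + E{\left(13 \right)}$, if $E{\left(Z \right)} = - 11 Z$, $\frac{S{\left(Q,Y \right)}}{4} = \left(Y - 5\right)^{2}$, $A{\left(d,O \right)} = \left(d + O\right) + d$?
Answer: $-6947$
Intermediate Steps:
$A{\left(d,O \right)} = O + 2 d$ ($A{\left(d,O \right)} = \left(O + d\right) + d = O + 2 d$)
$S{\left(Q,Y \right)} = 4 \left(-5 + Y\right)^{2}$ ($S{\left(Q,Y \right)} = 4 \left(Y - 5\right)^{2} = 4 \left(-5 + Y\right)^{2}$)
$S{\left(0,-4 \right)} A{\left(-11,1 \right)} + E{\left(13 \right)} = 4 \left(-5 - 4\right)^{2} \left(1 + 2 \left(-11\right)\right) - 143 = 4 \left(-9\right)^{2} \left(1 - 22\right) - 143 = 4 \cdot 81 \left(-21\right) - 143 = 324 \left(-21\right) - 143 = -6804 - 143 = -6947$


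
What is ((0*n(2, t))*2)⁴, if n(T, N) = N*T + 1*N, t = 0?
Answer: 0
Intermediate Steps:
n(T, N) = N + N*T (n(T, N) = N*T + N = N + N*T)
((0*n(2, t))*2)⁴ = ((0*(0*(1 + 2)))*2)⁴ = ((0*(0*3))*2)⁴ = ((0*0)*2)⁴ = (0*2)⁴ = 0⁴ = 0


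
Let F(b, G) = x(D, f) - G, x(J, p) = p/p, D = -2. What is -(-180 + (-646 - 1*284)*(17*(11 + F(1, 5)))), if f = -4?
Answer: 110850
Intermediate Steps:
x(J, p) = 1
F(b, G) = 1 - G
-(-180 + (-646 - 1*284)*(17*(11 + F(1, 5)))) = -(-180 + (-646 - 1*284)*(17*(11 + (1 - 1*5)))) = -(-180 + (-646 - 284)*(17*(11 + (1 - 5)))) = -(-180 - 15810*(11 - 4)) = -(-180 - 15810*7) = -(-180 - 930*119) = -(-180 - 110670) = -1*(-110850) = 110850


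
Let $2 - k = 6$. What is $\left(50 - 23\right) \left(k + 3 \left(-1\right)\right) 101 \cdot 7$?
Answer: $-133623$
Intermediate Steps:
$k = -4$ ($k = 2 - 6 = -4$)
$\left(50 - 23\right) \left(k + 3 \left(-1\right)\right) 101 \cdot 7 = \left(50 - 23\right) \left(-4 + 3 \left(-1\right)\right) 101 \cdot 7 = 27 \left(-4 - 3\right) 101 \cdot 7 = 27 \left(-7\right) 101 \cdot 7 = \left(-189\right) 101 \cdot 7 = \left(-19089\right) 7 = -133623$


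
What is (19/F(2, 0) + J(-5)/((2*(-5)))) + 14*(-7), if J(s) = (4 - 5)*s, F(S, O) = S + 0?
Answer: -89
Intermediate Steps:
F(S, O) = S
J(s) = -s
(19/F(2, 0) + J(-5)/((2*(-5)))) + 14*(-7) = (19/2 + (-1*(-5))/((2*(-5)))) + 14*(-7) = (19*(½) + 5/(-10)) - 98 = (19/2 + 5*(-⅒)) - 98 = (19/2 - ½) - 98 = 9 - 98 = -89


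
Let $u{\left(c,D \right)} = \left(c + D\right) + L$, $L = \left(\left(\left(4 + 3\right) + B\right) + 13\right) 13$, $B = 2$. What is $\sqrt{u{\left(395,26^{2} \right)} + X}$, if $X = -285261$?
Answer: $16 i \sqrt{1109} \approx 532.83 i$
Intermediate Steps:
$L = 286$ ($L = \left(\left(\left(4 + 3\right) + 2\right) + 13\right) 13 = \left(\left(7 + 2\right) + 13\right) 13 = \left(9 + 13\right) 13 = 22 \cdot 13 = 286$)
$u{\left(c,D \right)} = 286 + D + c$ ($u{\left(c,D \right)} = \left(c + D\right) + 286 = \left(D + c\right) + 286 = 286 + D + c$)
$\sqrt{u{\left(395,26^{2} \right)} + X} = \sqrt{\left(286 + 26^{2} + 395\right) - 285261} = \sqrt{\left(286 + 676 + 395\right) - 285261} = \sqrt{1357 - 285261} = \sqrt{-283904} = 16 i \sqrt{1109}$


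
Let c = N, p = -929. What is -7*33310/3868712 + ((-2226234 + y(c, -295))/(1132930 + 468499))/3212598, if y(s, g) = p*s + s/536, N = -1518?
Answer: -13395577502090518655/222256272454001035928 ≈ -0.060271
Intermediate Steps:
c = -1518
y(s, g) = -497943*s/536 (y(s, g) = -929*s + s/536 = -497943*s/536)
-7*33310/3868712 + ((-2226234 + y(c, -295))/(1132930 + 468499))/3212598 = -7*33310/3868712 + ((-2226234 - 497943/536*(-1518))/(1132930 + 468499))/3212598 = -233170*1/3868712 + ((-2226234 + 377938737/268)/1601429)*(1/3212598) = -116585/1934356 - 218691975/268*1/1601429*(1/3212598) = -116585/1934356 - 218691975/429182972*1/3212598 = -116585/1934356 - 72897325/459597452493752 = -13395577502090518655/222256272454001035928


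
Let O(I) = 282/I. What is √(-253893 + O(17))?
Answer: I*√73370283/17 ≈ 503.86*I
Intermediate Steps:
√(-253893 + O(17)) = √(-253893 + 282/17) = √(-4315899/17) = I*√73370283/17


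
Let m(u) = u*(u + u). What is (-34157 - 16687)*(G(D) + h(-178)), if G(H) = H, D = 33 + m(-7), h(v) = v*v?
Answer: -1617601860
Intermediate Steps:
m(u) = 2*u² (m(u) = u*(2*u) = 2*u²)
h(v) = v²
D = 131 (D = 33 + 2*(-7)² = 33 + 2*49 = 33 + 98 = 131)
(-34157 - 16687)*(G(D) + h(-178)) = (-34157 - 16687)*(131 + (-178)²) = -50844*(131 + 31684) = -50844*31815 = -1617601860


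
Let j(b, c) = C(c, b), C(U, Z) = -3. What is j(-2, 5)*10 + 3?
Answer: -27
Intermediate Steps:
j(b, c) = -3
j(-2, 5)*10 + 3 = -3*10 + 3 = -30 + 3 = -27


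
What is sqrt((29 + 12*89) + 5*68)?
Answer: sqrt(1437) ≈ 37.908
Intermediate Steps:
sqrt((29 + 12*89) + 5*68) = sqrt((29 + 1068) + 340) = sqrt(1097 + 340) = sqrt(1437)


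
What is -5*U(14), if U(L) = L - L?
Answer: 0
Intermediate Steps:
U(L) = 0
-5*U(14) = -5*0 = 0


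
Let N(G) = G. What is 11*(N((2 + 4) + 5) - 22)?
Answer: -121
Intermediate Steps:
11*(N((2 + 4) + 5) - 22) = 11*(((2 + 4) + 5) - 22) = 11*((6 + 5) - 22) = 11*(11 - 22) = 11*(-11) = -121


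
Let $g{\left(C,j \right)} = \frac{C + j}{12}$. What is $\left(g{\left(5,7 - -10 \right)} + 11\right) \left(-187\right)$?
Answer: $- \frac{14399}{6} \approx -2399.8$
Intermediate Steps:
$g{\left(C,j \right)} = \frac{C}{12} + \frac{j}{12}$ ($g{\left(C,j \right)} = \left(C + j\right) \frac{1}{12} = \frac{C}{12} + \frac{j}{12}$)
$\left(g{\left(5,7 - -10 \right)} + 11\right) \left(-187\right) = \left(\left(\frac{1}{12} \cdot 5 + \frac{7 - -10}{12}\right) + 11\right) \left(-187\right) = \left(\left(\frac{5}{12} + \frac{7 + 10}{12}\right) + 11\right) \left(-187\right) = \left(\left(\frac{5}{12} + \frac{1}{12} \cdot 17\right) + 11\right) \left(-187\right) = \left(\left(\frac{5}{12} + \frac{17}{12}\right) + 11\right) \left(-187\right) = \left(\frac{11}{6} + 11\right) \left(-187\right) = \frac{77}{6} \left(-187\right) = - \frac{14399}{6}$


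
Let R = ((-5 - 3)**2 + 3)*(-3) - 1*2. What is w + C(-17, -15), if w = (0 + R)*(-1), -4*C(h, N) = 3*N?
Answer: 857/4 ≈ 214.25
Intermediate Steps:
C(h, N) = -3*N/4
R = -203 (R = ((-8)**2 + 3)*(-3) - 2 = (64 + 3)*(-3) - 2 = 67*(-3) - 2 = -201 - 2 = -203)
w = 203 (w = (0 - 203)*(-1) = -203*(-1) = 203)
w + C(-17, -15) = 203 - 3/4*(-15) = 203 + 45/4 = 857/4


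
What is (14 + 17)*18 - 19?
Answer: 539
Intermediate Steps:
(14 + 17)*18 - 19 = 31*18 - 19 = 558 - 19 = 539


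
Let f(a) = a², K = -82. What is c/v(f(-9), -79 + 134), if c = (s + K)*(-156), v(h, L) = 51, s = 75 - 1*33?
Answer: 2080/17 ≈ 122.35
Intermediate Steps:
s = 42 (s = 75 - 33 = 42)
c = 6240 (c = (42 - 82)*(-156) = -40*(-156) = 6240)
c/v(f(-9), -79 + 134) = 6240/51 = 6240*(1/51) = 2080/17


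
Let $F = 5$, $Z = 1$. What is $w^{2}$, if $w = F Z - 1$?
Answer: $16$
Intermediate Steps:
$w = 4$ ($w = 5 \cdot 1 - 1 = 5 - 1 = 4$)
$w^{2} = 4^{2} = 16$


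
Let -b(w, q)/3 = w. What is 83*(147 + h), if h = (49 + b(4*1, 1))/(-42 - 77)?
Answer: 1448848/119 ≈ 12175.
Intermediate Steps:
b(w, q) = -3*w
h = -37/119 (h = (49 - 12)/(-42 - 77) = (49 - 3*4)/(-119) = (49 - 12)*(-1/119) = 37*(-1/119) = -37/119 ≈ -0.31092)
83*(147 + h) = 83*(147 - 37/119) = 83*(17456/119) = 1448848/119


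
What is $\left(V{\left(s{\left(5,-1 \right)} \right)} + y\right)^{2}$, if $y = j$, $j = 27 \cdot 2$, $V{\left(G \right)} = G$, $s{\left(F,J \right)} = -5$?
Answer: $2401$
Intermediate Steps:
$j = 54$
$y = 54$
$\left(V{\left(s{\left(5,-1 \right)} \right)} + y\right)^{2} = \left(-5 + 54\right)^{2} = 49^{2} = 2401$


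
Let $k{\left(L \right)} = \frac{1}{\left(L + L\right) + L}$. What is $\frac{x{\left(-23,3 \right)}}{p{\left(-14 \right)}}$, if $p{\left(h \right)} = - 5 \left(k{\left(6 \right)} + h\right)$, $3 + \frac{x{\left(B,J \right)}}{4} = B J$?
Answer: $- \frac{5184}{1255} \approx -4.1307$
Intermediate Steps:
$x{\left(B,J \right)} = -12 + 4 B J$
$k{\left(L \right)} = \frac{1}{3 L}$ ($k{\left(L \right)} = \frac{1}{2 L + L} = \frac{1}{3 L}$)
$p{\left(h \right)} = - \frac{5}{18} - 5 h$ ($p{\left(h \right)} = - 5 \left(\frac{1}{3 \cdot 6} + h\right) = - 5 \left(\frac{1}{3} \cdot \frac{1}{6} + h\right) = - 5 \left(\frac{1}{18} + h\right) = - \frac{5}{18} - 5 h$)
$\frac{x{\left(-23,3 \right)}}{p{\left(-14 \right)}} = \frac{-12 + 4 \left(-23\right) 3}{- \frac{5}{18} - -70} = \frac{-12 - 276}{- \frac{5}{18} + 70} = - \frac{288}{\frac{1255}{18}} = \left(-288\right) \frac{18}{1255} = - \frac{5184}{1255}$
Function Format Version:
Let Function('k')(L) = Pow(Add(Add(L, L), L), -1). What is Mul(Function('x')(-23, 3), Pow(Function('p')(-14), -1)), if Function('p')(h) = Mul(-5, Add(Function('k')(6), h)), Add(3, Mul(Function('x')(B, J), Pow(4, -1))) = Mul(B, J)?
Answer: Rational(-5184, 1255) ≈ -4.1307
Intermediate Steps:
Function('x')(B, J) = Add(-12, Mul(4, B, J)) (Function('x')(B, J) = Add(-12, Mul(4, Mul(B, J))) = Add(-12, Mul(4, B, J)))
Function('k')(L) = Mul(Rational(1, 3), Pow(L, -1)) (Function('k')(L) = Pow(Add(Mul(2, L), L), -1) = Pow(Mul(3, L), -1) = Mul(Rational(1, 3), Pow(L, -1)))
Function('p')(h) = Add(Rational(-5, 18), Mul(-5, h)) (Function('p')(h) = Mul(-5, Add(Mul(Rational(1, 3), Pow(6, -1)), h)) = Mul(-5, Add(Mul(Rational(1, 3), Rational(1, 6)), h)) = Mul(-5, Add(Rational(1, 18), h)) = Add(Rational(-5, 18), Mul(-5, h)))
Mul(Function('x')(-23, 3), Pow(Function('p')(-14), -1)) = Mul(Add(-12, Mul(4, -23, 3)), Pow(Add(Rational(-5, 18), Mul(-5, -14)), -1)) = Mul(Add(-12, -276), Pow(Add(Rational(-5, 18), 70), -1)) = Mul(-288, Pow(Rational(1255, 18), -1)) = Mul(-288, Rational(18, 1255)) = Rational(-5184, 1255)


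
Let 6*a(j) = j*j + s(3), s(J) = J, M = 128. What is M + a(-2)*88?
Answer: 692/3 ≈ 230.67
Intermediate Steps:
a(j) = 1/2 + j**2/6 (a(j) = (j*j + 3)/6 = (j**2 + 3)/6 = (3 + j**2)/6 = 1/2 + j**2/6)
M + a(-2)*88 = 128 + (1/2 + (1/6)*(-2)**2)*88 = 128 + (1/2 + (1/6)*4)*88 = 128 + (1/2 + 2/3)*88 = 128 + (7/6)*88 = 128 + 308/3 = 692/3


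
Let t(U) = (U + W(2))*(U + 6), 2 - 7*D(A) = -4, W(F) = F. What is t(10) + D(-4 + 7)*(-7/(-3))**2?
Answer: 590/3 ≈ 196.67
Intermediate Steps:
D(A) = 6/7 (D(A) = 2/7 - 1/7*(-4) = 2/7 + 4/7 = 6/7)
t(U) = (2 + U)*(6 + U) (t(U) = (U + 2)*(U + 6) = (2 + U)*(6 + U))
t(10) + D(-4 + 7)*(-7/(-3))**2 = (12 + 10**2 + 8*10) + 6*(-7/(-3))**2/7 = (12 + 100 + 80) + 6*(-7*(-1/3))**2/7 = 192 + 6*(7/3)**2/7 = 192 + (6/7)*(49/9) = 192 + 14/3 = 590/3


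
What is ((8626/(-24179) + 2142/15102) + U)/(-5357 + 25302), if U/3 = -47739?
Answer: -581066068838/80921576009 ≈ -7.1806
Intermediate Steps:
U = -143217 (U = 3*(-47739) = -143217)
((8626/(-24179) + 2142/15102) + U)/(-5357 + 25302) = ((8626/(-24179) + 2142/15102) - 143217)/(-5357 + 25302) = ((8626*(-1/24179) + 2142*(1/15102)) - 143217)/19945 = ((-8626/24179 + 119/839) - 143217)*(1/19945) = (-4359913/20286181 - 143217)*(1/19945) = -2905330344190/20286181*1/19945 = -581066068838/80921576009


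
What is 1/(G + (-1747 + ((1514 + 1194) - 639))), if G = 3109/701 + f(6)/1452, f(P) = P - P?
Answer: 701/228831 ≈ 0.0030634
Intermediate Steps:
f(P) = 0
G = 3109/701 (G = 3109/701 + 0/1452 = 3109*(1/701) + 0*(1/1452) = 3109/701 + 0 = 3109/701 ≈ 4.4351)
1/(G + (-1747 + ((1514 + 1194) - 639))) = 1/(3109/701 + (-1747 + ((1514 + 1194) - 639))) = 1/(3109/701 + (-1747 + (2708 - 639))) = 1/(3109/701 + (-1747 + 2069)) = 1/(3109/701 + 322) = 1/(228831/701) = 701/228831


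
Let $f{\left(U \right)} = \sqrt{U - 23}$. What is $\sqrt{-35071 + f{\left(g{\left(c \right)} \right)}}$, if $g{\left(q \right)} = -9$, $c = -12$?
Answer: $\sqrt{-35071 + 4 i \sqrt{2}} \approx 0.015 + 187.27 i$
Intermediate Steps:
$f{\left(U \right)} = \sqrt{-23 + U}$
$\sqrt{-35071 + f{\left(g{\left(c \right)} \right)}} = \sqrt{-35071 + \sqrt{-23 - 9}} = \sqrt{-35071 + \sqrt{-32}} = \sqrt{-35071 + 4 i \sqrt{2}}$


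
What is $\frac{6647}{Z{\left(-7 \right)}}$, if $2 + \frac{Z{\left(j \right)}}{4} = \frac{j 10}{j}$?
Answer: $\frac{6647}{32} \approx 207.72$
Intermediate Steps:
$Z{\left(j \right)} = 32$ ($Z{\left(j \right)} = -8 + 4 \frac{j 10}{j} = -8 + 4 \frac{10 j}{j} = -8 + 4 \cdot 10 = -8 + 40 = 32$)
$\frac{6647}{Z{\left(-7 \right)}} = \frac{6647}{32}$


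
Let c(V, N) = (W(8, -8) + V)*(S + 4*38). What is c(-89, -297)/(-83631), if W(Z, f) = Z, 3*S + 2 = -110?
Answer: 3096/27877 ≈ 0.11106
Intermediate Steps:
S = -112/3 (S = -2/3 + (1/3)*(-110) = -2/3 - 110/3 = -112/3 ≈ -37.333)
c(V, N) = 2752/3 + 344*V/3 (c(V, N) = (8 + V)*(-112/3 + 4*38) = (8 + V)*(-112/3 + 152) = (8 + V)*(344/3) = 2752/3 + 344*V/3)
c(-89, -297)/(-83631) = (2752/3 + (344/3)*(-89))/(-83631) = (2752/3 - 30616/3)*(-1/83631) = -9288*(-1/83631) = 3096/27877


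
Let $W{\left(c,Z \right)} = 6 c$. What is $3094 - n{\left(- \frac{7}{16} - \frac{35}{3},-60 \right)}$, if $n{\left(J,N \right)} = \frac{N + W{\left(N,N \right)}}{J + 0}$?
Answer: $\frac{253922}{83} \approx 3059.3$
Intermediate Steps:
$n{\left(J,N \right)} = \frac{7 N}{J}$ ($n{\left(J,N \right)} = \frac{N + 6 N}{J + 0} = \frac{7 N}{J}$)
$3094 - n{\left(- \frac{7}{16} - \frac{35}{3},-60 \right)} = 3094 - 7 \left(-60\right) \frac{1}{- \frac{7}{16} - \frac{35}{3}} = 3094 - 7 \left(-60\right) \frac{1}{- \frac{581}{48}} = 3094 - 7 \left(-60\right) \left(- \frac{48}{581}\right) = 3094 - \frac{2880}{83} = \frac{253922}{83}$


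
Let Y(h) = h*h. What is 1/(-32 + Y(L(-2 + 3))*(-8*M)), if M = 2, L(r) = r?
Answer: -1/48 ≈ -0.020833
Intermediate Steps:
Y(h) = h**2
1/(-32 + Y(L(-2 + 3))*(-8*M)) = 1/(-32 + (-2 + 3)**2*(-8*2)) = 1/(-32 + 1**2*(-16)) = 1/(-32 + 1*(-16)) = 1/(-32 - 16) = 1/(-48) = -1/48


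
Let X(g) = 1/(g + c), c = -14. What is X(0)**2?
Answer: 1/196 ≈ 0.0051020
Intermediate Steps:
X(g) = 1/(-14 + g) (X(g) = 1/(g - 14) = 1/(-14 + g))
X(0)**2 = (1/(-14 + 0))**2 = (1/(-14))**2 = (-1/14)**2 = 1/196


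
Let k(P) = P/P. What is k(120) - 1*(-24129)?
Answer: 24130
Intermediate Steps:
k(P) = 1
k(120) - 1*(-24129) = 1 - 1*(-24129) = 1 + 24129 = 24130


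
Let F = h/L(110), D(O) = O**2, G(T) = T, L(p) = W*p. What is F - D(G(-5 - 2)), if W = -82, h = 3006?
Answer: -222493/4510 ≈ -49.333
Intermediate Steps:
L(p) = -82*p
F = -1503/4510 (F = 3006/((-82*110)) = 3006/(-9020) = 3006*(-1/9020) = -1503/4510 ≈ -0.33326)
F - D(G(-5 - 2)) = -1503/4510 - (-5 - 2)**2 = -1503/4510 - 1*(-7)**2 = -1503/4510 - 1*49 = -1503/4510 - 49 = -222493/4510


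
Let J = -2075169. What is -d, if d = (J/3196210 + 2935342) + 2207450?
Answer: -16437441143151/3196210 ≈ -5.1428e+6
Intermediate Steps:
d = 16437441143151/3196210 (d = (-2075169/3196210 + 2935342) + 2207450 = 9381967378651/3196210 + 2207450 = 16437441143151/3196210 ≈ 5.1428e+6)
-d = -1*16437441143151/3196210 = -16437441143151/3196210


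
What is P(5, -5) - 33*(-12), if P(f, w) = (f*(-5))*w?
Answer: 521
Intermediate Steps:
P(f, w) = -5*f*w (P(f, w) = (-5*f)*w = -5*f*w)
P(5, -5) - 33*(-12) = -5*5*(-5) - 33*(-12) = 125 + 396 = 521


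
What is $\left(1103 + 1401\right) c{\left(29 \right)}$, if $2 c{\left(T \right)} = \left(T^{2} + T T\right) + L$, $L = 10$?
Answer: $2118384$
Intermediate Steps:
$c{\left(T \right)} = 5 + T^{2}$ ($c{\left(T \right)} = \frac{\left(T^{2} + T T\right) + 10}{2} = \frac{\left(T^{2} + T^{2}\right) + 10}{2} = \frac{2 T^{2} + 10}{2} = \frac{10 + 2 T^{2}}{2} = 5 + T^{2}$)
$\left(1103 + 1401\right) c{\left(29 \right)} = \left(1103 + 1401\right) \left(5 + 29^{2}\right) = 2504 \left(5 + 841\right) = 2504 \cdot 846 = 2118384$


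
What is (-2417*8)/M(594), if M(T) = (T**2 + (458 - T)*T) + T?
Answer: -9668/136323 ≈ -0.070920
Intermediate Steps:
M(T) = T + T**2 + T*(458 - T) (M(T) = (T**2 + T*(458 - T)) + T = T + T**2 + T*(458 - T))
(-2417*8)/M(594) = (-2417*8)/((459*594)) = -19336/272646 = -19336*1/272646 = -9668/136323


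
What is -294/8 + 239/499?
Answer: -72397/1996 ≈ -36.271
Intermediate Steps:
-294/8 + 239/499 = -294*1/8 + 239*(1/499) = -147/4 + 239/499 = -72397/1996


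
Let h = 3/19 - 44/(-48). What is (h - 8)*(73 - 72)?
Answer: -1579/228 ≈ -6.9254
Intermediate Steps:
h = 245/228 (h = 3*(1/19) - 44*(-1/48) = 3/19 + 11/12 = 245/228 ≈ 1.0746)
(h - 8)*(73 - 72) = (245/228 - 8)*(73 - 72) = -1579/228*1 = -1579/228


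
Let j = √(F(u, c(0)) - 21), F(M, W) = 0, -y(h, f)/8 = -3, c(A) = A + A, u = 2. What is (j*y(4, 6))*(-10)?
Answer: -240*I*√21 ≈ -1099.8*I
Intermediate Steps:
c(A) = 2*A
y(h, f) = 24 (y(h, f) = -8*(-3) = 24)
j = I*√21 (j = √(0 - 21) = √(-21) = I*√21 ≈ 4.5826*I)
(j*y(4, 6))*(-10) = ((I*√21)*24)*(-10) = (24*I*√21)*(-10) = -240*I*√21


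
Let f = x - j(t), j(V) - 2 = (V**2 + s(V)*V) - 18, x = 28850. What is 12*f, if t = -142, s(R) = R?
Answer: -137544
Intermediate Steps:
j(V) = -16 + 2*V**2 (j(V) = 2 + ((V**2 + V*V) - 18) = 2 + ((V**2 + V**2) - 18) = 2 + (2*V**2 - 18) = 2 + (-18 + 2*V**2) = -16 + 2*V**2)
f = -11462 (f = 28850 - (-16 + 2*(-142)**2) = 28850 - (-16 + 2*20164) = 28850 - (-16 + 40328) = 28850 - 1*40312 = 28850 - 40312 = -11462)
12*f = 12*(-11462) = -137544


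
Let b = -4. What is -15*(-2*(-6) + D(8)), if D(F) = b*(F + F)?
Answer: 780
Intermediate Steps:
D(F) = -8*F (D(F) = -4*(F + F) = -8*F)
-15*(-2*(-6) + D(8)) = -15*(-2*(-6) - 8*8) = -15*(12 - 64) = -15*(-52) = 780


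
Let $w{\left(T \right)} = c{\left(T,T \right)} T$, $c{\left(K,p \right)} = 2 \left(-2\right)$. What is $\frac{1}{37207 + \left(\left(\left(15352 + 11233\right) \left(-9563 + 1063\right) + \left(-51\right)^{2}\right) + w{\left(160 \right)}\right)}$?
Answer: $- \frac{1}{225933332} \approx -4.4261 \cdot 10^{-9}$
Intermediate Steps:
$c{\left(K,p \right)} = -4$
$w{\left(T \right)} = - 4 T$
$\frac{1}{37207 + \left(\left(\left(15352 + 11233\right) \left(-9563 + 1063\right) + \left(-51\right)^{2}\right) + w{\left(160 \right)}\right)} = \frac{1}{37207 + \left(\left(\left(15352 + 11233\right) \left(-9563 + 1063\right) + \left(-51\right)^{2}\right) - 640\right)} = \frac{1}{37207 + \left(\left(26585 \left(-8500\right) + 2601\right) - 640\right)} = \frac{1}{37207 + \left(\left(-225972500 + 2601\right) - 640\right)} = \frac{1}{37207 - 225970539} = \frac{1}{-225933332} = - \frac{1}{225933332}$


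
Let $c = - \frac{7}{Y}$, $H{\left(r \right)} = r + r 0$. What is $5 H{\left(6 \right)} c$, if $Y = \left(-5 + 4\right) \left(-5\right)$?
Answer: $-42$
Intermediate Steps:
$H{\left(r \right)} = r$ ($H{\left(r \right)} = r + 0 = r$)
$Y = 5$ ($Y = \left(-1\right) \left(-5\right) = 5$)
$c = - \frac{7}{5} \approx -1.4$
$5 H{\left(6 \right)} c = 5 \cdot 6 \left(- \frac{7}{5}\right) = 30 \left(- \frac{7}{5}\right) = -42$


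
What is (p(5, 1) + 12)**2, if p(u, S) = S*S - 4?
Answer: 81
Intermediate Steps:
p(u, S) = -4 + S**2 (p(u, S) = S**2 - 4 = -4 + S**2)
(p(5, 1) + 12)**2 = ((-4 + 1**2) + 12)**2 = ((-4 + 1) + 12)**2 = (-3 + 12)**2 = 9**2 = 81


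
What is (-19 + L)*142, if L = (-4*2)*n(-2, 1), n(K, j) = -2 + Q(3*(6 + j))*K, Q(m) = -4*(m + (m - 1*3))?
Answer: -354858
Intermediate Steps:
Q(m) = 12 - 8*m (Q(m) = -4*(m + (m - 3)) = -4*(m + (-3 + m)) = -4*(-3 + 2*m) = 12 - 8*m)
n(K, j) = -2 + K*(-132 - 24*j) (n(K, j) = -2 + (12 - 24*(6 + j))*K = -2 + (12 - 8*(18 + 3*j))*K = -2 + (12 + (-144 - 24*j))*K = -2 + (-132 - 24*j)*K = -2 + K*(-132 - 24*j))
L = -2480 (L = (-4*2)*(-2 - 132*(-2) - 24*(-2)*1) = -8*(-2 + 264 + 48) = -8*310 = -2480)
(-19 + L)*142 = (-19 - 2480)*142 = -2499*142 = -354858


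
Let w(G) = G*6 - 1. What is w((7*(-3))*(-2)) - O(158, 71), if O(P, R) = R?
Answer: 180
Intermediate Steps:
w(G) = -1 + 6*G (w(G) = 6*G - 1 = -1 + 6*G)
w((7*(-3))*(-2)) - O(158, 71) = (-1 + 6*((7*(-3))*(-2))) - 1*71 = (-1 + 6*(-21*(-2))) - 71 = (-1 + 6*42) - 71 = (-1 + 252) - 71 = 251 - 71 = 180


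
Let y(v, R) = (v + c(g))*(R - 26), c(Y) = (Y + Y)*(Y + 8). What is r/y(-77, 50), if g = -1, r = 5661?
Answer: -1887/728 ≈ -2.5920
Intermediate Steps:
c(Y) = 2*Y*(8 + Y) (c(Y) = (2*Y)*(8 + Y) = 2*Y*(8 + Y))
y(v, R) = (-26 + R)*(-14 + v) (y(v, R) = (v + 2*(-1)*(8 - 1))*(R - 26) = (v + 2*(-1)*7)*(-26 + R) = (v - 14)*(-26 + R) = (-14 + v)*(-26 + R) = (-26 + R)*(-14 + v))
r/y(-77, 50) = 5661/(364 - 26*(-77) - 14*50 + 50*(-77)) = 5661/(364 + 2002 - 700 - 3850) = 5661/(-2184) = 5661*(-1/2184) = -1887/728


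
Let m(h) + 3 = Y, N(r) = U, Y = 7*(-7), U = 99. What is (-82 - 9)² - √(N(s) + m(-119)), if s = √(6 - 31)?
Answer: 8281 - √47 ≈ 8274.1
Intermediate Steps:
s = 5*I (s = √(-25) = 5*I ≈ 5.0*I)
Y = -49
N(r) = 99
m(h) = -52 (m(h) = -3 - 49 = -52)
(-82 - 9)² - √(N(s) + m(-119)) = (-82 - 9)² - √(99 - 52) = (-91)² - √47 = 8281 - √47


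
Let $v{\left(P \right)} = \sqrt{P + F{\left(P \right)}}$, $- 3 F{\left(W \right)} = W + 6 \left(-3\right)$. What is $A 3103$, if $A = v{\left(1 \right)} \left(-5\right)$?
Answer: $- \frac{31030 \sqrt{15}}{3} \approx -40060.0$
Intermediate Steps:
$F{\left(W \right)} = 6 - \frac{W}{3}$ ($F{\left(W \right)} = - \frac{W + 6 \left(-3\right)}{3} = - \frac{W - 18}{3} = - \frac{-18 + W}{3} = 6 - \frac{W}{3}$)
$v{\left(P \right)} = \sqrt{6 + \frac{2 P}{3}}$ ($v{\left(P \right)} = \sqrt{P - \left(-6 + \frac{P}{3}\right)} = \sqrt{6 + \frac{2 P}{3}}$)
$A = - \frac{10 \sqrt{15}}{3}$ ($A = \frac{\sqrt{54 + 6 \cdot 1}}{3} \left(-5\right) = \frac{\sqrt{54 + 6}}{3} \left(-5\right) = \frac{\sqrt{60}}{3} \left(-5\right) = \frac{2 \sqrt{15}}{3} \left(-5\right) = - \frac{10 \sqrt{15}}{3} \approx -12.91$)
$A 3103 = - \frac{10 \sqrt{15}}{3} \cdot 3103 = - \frac{31030 \sqrt{15}}{3}$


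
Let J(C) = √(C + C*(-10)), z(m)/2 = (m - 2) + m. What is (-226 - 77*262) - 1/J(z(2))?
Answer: -20400 + I/6 ≈ -20400.0 + 0.16667*I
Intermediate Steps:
z(m) = -4 + 4*m (z(m) = 2*((m - 2) + m) = 2*((-2 + m) + m) = 2*(-2 + 2*m) = -4 + 4*m)
J(C) = 3*√(-C) (J(C) = √(C - 10*C) = √(-9*C) = 3*√(-C))
(-226 - 77*262) - 1/J(z(2)) = (-226 - 77*262) - 1/(3*√(-(-4 + 4*2))) = (-226 - 20174) - 1/(3*√(-(-4 + 8))) = -20400 - 1/(3*√(-1*4)) = -20400 - 1/(3*√(-4)) = -20400 - 1/(3*(2*I)) = -20400 - 1/(6*I) = -20400 - (-1)*I/6 = -20400 + I/6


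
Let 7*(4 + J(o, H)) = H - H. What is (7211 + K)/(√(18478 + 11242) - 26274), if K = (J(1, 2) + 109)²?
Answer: -119783166/172573339 - 9118*√7430/172573339 ≈ -0.69865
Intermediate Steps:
J(o, H) = -4 (J(o, H) = -4 + (H - H)/7 = -4 + (⅐)*0 = -4 + 0 = -4)
K = 11025 (K = (-4 + 109)² = 105² = 11025)
(7211 + K)/(√(18478 + 11242) - 26274) = (7211 + 11025)/(√(18478 + 11242) - 26274) = 18236/(√29720 - 26274) = 18236/(2*√7430 - 26274) = 18236/(-26274 + 2*√7430)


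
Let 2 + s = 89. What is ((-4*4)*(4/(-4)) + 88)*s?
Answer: 9048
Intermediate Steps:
s = 87 (s = -2 + 89 = 87)
((-4*4)*(4/(-4)) + 88)*s = ((-4*4)*(4/(-4)) + 88)*87 = (-64*(-1)/4 + 88)*87 = (-16*(-1) + 88)*87 = (16 + 88)*87 = 104*87 = 9048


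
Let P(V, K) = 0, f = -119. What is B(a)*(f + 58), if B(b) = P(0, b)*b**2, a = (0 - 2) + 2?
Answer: 0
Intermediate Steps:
a = 0 (a = -2 + 2 = 0)
B(b) = 0 (B(b) = 0*b**2 = 0)
B(a)*(f + 58) = 0*(-119 + 58) = 0*(-61) = 0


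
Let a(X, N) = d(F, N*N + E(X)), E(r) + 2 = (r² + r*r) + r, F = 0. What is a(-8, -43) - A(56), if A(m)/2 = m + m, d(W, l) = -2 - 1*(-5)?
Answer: -221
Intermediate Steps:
E(r) = -2 + r + 2*r² (E(r) = -2 + ((r² + r*r) + r) = -2 + ((r² + r²) + r) = -2 + (2*r² + r) = -2 + (r + 2*r²) = -2 + r + 2*r²)
d(W, l) = 3 (d(W, l) = -2 + 5 = 3)
a(X, N) = 3
A(m) = 4*m (A(m) = 2*(m + m) = 2*(2*m) = 4*m)
a(-8, -43) - A(56) = 3 - 4*56 = 3 - 1*224 = 3 - 224 = -221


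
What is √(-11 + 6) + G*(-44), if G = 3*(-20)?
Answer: 2640 + I*√5 ≈ 2640.0 + 2.2361*I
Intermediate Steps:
G = -60
√(-11 + 6) + G*(-44) = √(-11 + 6) - 60*(-44) = √(-5) + 2640 = I*√5 + 2640 = 2640 + I*√5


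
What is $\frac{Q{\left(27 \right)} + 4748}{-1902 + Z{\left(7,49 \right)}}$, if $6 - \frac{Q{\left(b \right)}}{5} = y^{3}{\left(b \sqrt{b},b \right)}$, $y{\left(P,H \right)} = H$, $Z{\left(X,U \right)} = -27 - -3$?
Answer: $\frac{93637}{1926} \approx 48.617$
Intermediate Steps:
$Z{\left(X,U \right)} = -24$ ($Z{\left(X,U \right)} = -27 + 3 = -24$)
$Q{\left(b \right)} = 30 - 5 b^{3}$
$\frac{Q{\left(27 \right)} + 4748}{-1902 + Z{\left(7,49 \right)}} = \frac{\left(30 - 5 \cdot 27^{3}\right) + 4748}{-1902 - 24} = \frac{\left(30 - 98415\right) + 4748}{-1926} = \left(\left(30 - 98415\right) + 4748\right) \left(- \frac{1}{1926}\right) = \left(-98385 + 4748\right) \left(- \frac{1}{1926}\right) = \left(-93637\right) \left(- \frac{1}{1926}\right) = \frac{93637}{1926}$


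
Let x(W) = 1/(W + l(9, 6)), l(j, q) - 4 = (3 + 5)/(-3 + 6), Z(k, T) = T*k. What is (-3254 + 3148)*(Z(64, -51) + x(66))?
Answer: 37712097/109 ≈ 3.4598e+5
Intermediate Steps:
l(j, q) = 20/3 (l(j, q) = 4 + (3 + 5)/(-3 + 6) = 4 + 8/3 = 20/3)
x(W) = 1/(20/3 + W) (x(W) = 1/(W + 20/3) = 1/(20/3 + W))
(-3254 + 3148)*(Z(64, -51) + x(66)) = (-3254 + 3148)*(-51*64 + 3/(20 + 3*66)) = -106*(-3264 + 3/(20 + 198)) = -106*(-3264 + 3/218) = -106*(-711549/218) = 37712097/109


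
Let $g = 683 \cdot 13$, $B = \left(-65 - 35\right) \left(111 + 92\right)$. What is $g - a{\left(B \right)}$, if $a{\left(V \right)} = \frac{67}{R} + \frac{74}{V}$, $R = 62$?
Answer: $\frac{1396719236}{157325} \approx 8877.9$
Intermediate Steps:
$B = -20300$ ($B = \left(-100\right) 203 = -20300$)
$a{\left(V \right)} = \frac{67}{62} + \frac{74}{V}$
$g = 8879$
$g - a{\left(B \right)} = 8879 - \left(\frac{67}{62} + \frac{74}{-20300}\right) = 8879 - \left(\frac{67}{62} + 74 \left(- \frac{1}{20300}\right)\right) = 8879 - \left(\frac{67}{62} - \frac{37}{10150}\right) = 8879 - \frac{169439}{157325} = \frac{1396719236}{157325}$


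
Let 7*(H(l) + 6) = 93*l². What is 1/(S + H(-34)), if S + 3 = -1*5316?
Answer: 7/70233 ≈ 9.9668e-5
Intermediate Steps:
H(l) = -6 + 93*l²/7 (H(l) = -6 + (93*l²)/7 = -6 + 93*l²/7)
S = -5319 (S = -3 - 1*5316 = -3 - 5316 = -5319)
1/(S + H(-34)) = 1/(-5319 + (-6 + (93/7)*(-34)²)) = 1/(-5319 + (-6 + (93/7)*1156)) = 1/(-5319 + (-6 + 107508/7)) = 1/(-5319 + 107466/7) = 1/(70233/7) = 7/70233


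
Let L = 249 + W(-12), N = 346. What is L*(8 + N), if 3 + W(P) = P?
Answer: 82836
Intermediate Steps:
W(P) = -3 + P
L = 234 (L = 249 + (-3 - 12) = 249 - 15 = 234)
L*(8 + N) = 234*(8 + 346) = 234*354 = 82836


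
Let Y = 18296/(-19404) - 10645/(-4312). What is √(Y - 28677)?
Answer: I*√202334146/84 ≈ 169.34*I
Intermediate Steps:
Y = 769/504 (Y = 18296*(-1/19404) - 10645*(-1/4312) = -4574/4851 + 10645/4312 = 769/504 ≈ 1.5258)
√(Y - 28677) = √(769/504 - 28677) = √(-14452439/504) = I*√202334146/84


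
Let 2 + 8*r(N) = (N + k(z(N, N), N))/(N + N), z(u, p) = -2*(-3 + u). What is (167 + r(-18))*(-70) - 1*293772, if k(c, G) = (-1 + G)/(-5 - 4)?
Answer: -395861077/1296 ≈ -3.0545e+5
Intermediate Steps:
z(u, p) = 6 - 2*u
k(c, G) = ⅑ - G/9 (k(c, G) = (-1 + G)/(-9) = (-1 + G)*(-⅑) = ⅑ - G/9)
r(N) = -¼ + (⅑ + 8*N/9)/(16*N) (r(N) = -¼ + ((N + (⅑ - N/9))/(N + N))/8 = -¼ + ((⅑ + 8*N/9)/((2*N)))/8 = -¼ + ((⅑ + 8*N/9)*(1/(2*N)))/8 = -¼ + ((⅑ + 8*N/9)/(2*N))/8 = -¼ + (⅑ + 8*N/9)/(16*N))
(167 + r(-18))*(-70) - 1*293772 = (167 + (1/144)*(1 - 28*(-18))/(-18))*(-70) - 1*293772 = (167 + (1/144)*(-1/18)*(1 + 504))*(-70) - 293772 = (167 + (1/144)*(-1/18)*505)*(-70) - 293772 = (167 - 505/2592)*(-70) - 293772 = (432359/2592)*(-70) - 293772 = -15132565/1296 - 293772 = -395861077/1296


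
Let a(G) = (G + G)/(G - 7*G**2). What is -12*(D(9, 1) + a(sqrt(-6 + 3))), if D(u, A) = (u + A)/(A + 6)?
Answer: -4482/259 - 42*I*sqrt(3)/37 ≈ -17.305 - 1.9661*I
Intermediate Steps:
D(u, A) = (A + u)/(6 + A)
a(G) = 2*G/(G - 7*G**2) (a(G) = (2*G)/(G - 7*G**2) = 2*G/(G - 7*G**2))
-12*(D(9, 1) + a(sqrt(-6 + 3))) = -12*((1 + 9)/(6 + 1) - 2/(-1 + 7*sqrt(-6 + 3))) = -12*(10/7 - 2/(-1 + 7*sqrt(-3))) = -12*((1/7)*10 - 2/(-1 + 7*(I*sqrt(3)))) = -12*(10/7 - 2/(-1 + 7*I*sqrt(3))) = -120/7 + 24/(-1 + 7*I*sqrt(3))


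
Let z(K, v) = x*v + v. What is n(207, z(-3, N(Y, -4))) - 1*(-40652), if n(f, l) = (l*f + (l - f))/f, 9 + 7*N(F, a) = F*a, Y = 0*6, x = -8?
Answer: 935181/23 ≈ 40660.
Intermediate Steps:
Y = 0
N(F, a) = -9/7 + F*a/7 (N(F, a) = -9/7 + (F*a)/7 = -9/7 + F*a/7)
z(K, v) = -7*v (z(K, v) = -8*v + v = -7*v)
n(f, l) = (l - f + f*l)/f (n(f, l) = (f*l + (l - f))/f = (l - f + f*l)/f)
n(207, z(-3, N(Y, -4))) - 1*(-40652) = (-1 - 7*(-9/7 + (⅐)*0*(-4)) - 7*(-9/7 + (⅐)*0*(-4))/207) - 1*(-40652) = (-1 - 7*(-9/7 + 0) - 7*(-9/7 + 0)*(1/207)) + 40652 = (-1 - 7*(-9/7) - 7*(-9/7)*(1/207)) + 40652 = (-1 + 9 + 9*(1/207)) + 40652 = (-1 + 9 + 1/23) + 40652 = 185/23 + 40652 = 935181/23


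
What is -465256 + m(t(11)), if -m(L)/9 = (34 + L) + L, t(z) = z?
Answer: -465760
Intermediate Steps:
m(L) = -306 - 18*L (m(L) = -9*((34 + L) + L) = -9*(34 + 2*L) = -306 - 18*L)
-465256 + m(t(11)) = -465256 + (-306 - 18*11) = -465256 + (-306 - 198) = -465256 - 504 = -465760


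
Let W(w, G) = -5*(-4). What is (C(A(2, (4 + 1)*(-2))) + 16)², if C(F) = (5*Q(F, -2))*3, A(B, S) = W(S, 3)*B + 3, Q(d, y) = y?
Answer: 196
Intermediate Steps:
W(w, G) = 20
A(B, S) = 3 + 20*B (A(B, S) = 20*B + 3 = 3 + 20*B)
C(F) = -30 (C(F) = (5*(-2))*3 = -10*3 = -30)
(C(A(2, (4 + 1)*(-2))) + 16)² = (-30 + 16)² = (-14)² = 196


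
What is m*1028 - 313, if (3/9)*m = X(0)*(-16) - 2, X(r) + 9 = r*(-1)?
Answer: 437615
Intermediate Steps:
X(r) = -9 - r (X(r) = -9 + r*(-1) = -9 - r)
m = 426 (m = 3*((-9 - 1*0)*(-16) - 2) = 3*((-9 + 0)*(-16) - 2) = 3*(-9*(-16) - 2) = 3*(144 - 2) = 3*142 = 426)
m*1028 - 313 = 426*1028 - 313 = 437928 - 313 = 437615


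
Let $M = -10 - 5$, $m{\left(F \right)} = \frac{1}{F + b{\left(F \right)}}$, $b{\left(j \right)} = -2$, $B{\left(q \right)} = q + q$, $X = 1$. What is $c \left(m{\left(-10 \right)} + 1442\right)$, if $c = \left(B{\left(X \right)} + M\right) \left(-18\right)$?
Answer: $\frac{674817}{2} \approx 3.3741 \cdot 10^{5}$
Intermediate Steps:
$B{\left(q \right)} = 2 q$
$m{\left(F \right)} = \frac{1}{-2 + F}$ ($m{\left(F \right)} = \frac{1}{F - 2} = \frac{1}{-2 + F}$)
$M = -15$
$c = 234$ ($c = \left(2 \cdot 1 - 15\right) \left(-18\right) = \left(2 - 15\right) \left(-18\right) = \left(-13\right) \left(-18\right) = 234$)
$c \left(m{\left(-10 \right)} + 1442\right) = 234 \left(\frac{1}{-2 - 10} + 1442\right) = 234 \left(\frac{1}{-12} + 1442\right) = 234 \left(- \frac{1}{12} + 1442\right) = 234 \cdot \frac{17303}{12} = \frac{674817}{2}$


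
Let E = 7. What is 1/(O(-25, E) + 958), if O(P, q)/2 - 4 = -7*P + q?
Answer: 1/1330 ≈ 0.00075188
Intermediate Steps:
O(P, q) = 8 - 14*P + 2*q (O(P, q) = 8 + 2*(-7*P + q) = 8 + 2*(q - 7*P) = 8 + (-14*P + 2*q) = 8 - 14*P + 2*q)
1/(O(-25, E) + 958) = 1/((8 - 14*(-25) + 2*7) + 958) = 1/((8 + 350 + 14) + 958) = 1/(372 + 958) = 1/1330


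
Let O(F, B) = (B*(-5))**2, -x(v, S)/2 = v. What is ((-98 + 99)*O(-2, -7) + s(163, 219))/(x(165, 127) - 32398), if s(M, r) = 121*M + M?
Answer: -21111/32728 ≈ -0.64504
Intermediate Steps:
x(v, S) = -2*v
O(F, B) = 25*B**2 (O(F, B) = (-5*B)**2 = 25*B**2)
s(M, r) = 122*M
((-98 + 99)*O(-2, -7) + s(163, 219))/(x(165, 127) - 32398) = ((-98 + 99)*(25*(-7)**2) + 122*163)/(-2*165 - 32398) = (1*(25*49) + 19886)/(-330 - 32398) = (1*1225 + 19886)/(-32728) = (1225 + 19886)*(-1/32728) = 21111*(-1/32728) = -21111/32728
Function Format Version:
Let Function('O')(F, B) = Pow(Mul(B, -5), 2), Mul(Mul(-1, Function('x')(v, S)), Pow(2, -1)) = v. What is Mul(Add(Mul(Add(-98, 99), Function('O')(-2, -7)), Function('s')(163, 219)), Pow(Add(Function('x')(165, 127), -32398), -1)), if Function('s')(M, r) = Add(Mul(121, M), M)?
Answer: Rational(-21111, 32728) ≈ -0.64504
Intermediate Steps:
Function('x')(v, S) = Mul(-2, v)
Function('O')(F, B) = Mul(25, Pow(B, 2)) (Function('O')(F, B) = Pow(Mul(-5, B), 2) = Mul(25, Pow(B, 2)))
Function('s')(M, r) = Mul(122, M)
Mul(Add(Mul(Add(-98, 99), Function('O')(-2, -7)), Function('s')(163, 219)), Pow(Add(Function('x')(165, 127), -32398), -1)) = Mul(Add(Mul(Add(-98, 99), Mul(25, Pow(-7, 2))), Mul(122, 163)), Pow(Add(Mul(-2, 165), -32398), -1)) = Mul(Add(Mul(1, Mul(25, 49)), 19886), Pow(Add(-330, -32398), -1)) = Mul(Add(Mul(1, 1225), 19886), Pow(-32728, -1)) = Mul(Add(1225, 19886), Rational(-1, 32728)) = Mul(21111, Rational(-1, 32728)) = Rational(-21111, 32728)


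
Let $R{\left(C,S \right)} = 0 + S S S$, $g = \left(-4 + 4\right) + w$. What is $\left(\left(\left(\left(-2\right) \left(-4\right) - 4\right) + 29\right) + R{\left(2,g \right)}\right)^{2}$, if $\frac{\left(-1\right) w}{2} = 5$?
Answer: $935089$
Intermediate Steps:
$w = -10$ ($w = \left(-2\right) 5 = -10$)
$g = -10$ ($g = \left(-4 + 4\right) - 10 = 0 - 10 = -10$)
$R{\left(C,S \right)} = S^{3}$ ($R{\left(C,S \right)} = 0 + S^{2} S = 0 + S^{3} = S^{3}$)
$\left(\left(\left(\left(-2\right) \left(-4\right) - 4\right) + 29\right) + R{\left(2,g \right)}\right)^{2} = \left(\left(\left(\left(-2\right) \left(-4\right) - 4\right) + 29\right) + \left(-10\right)^{3}\right)^{2} = \left(\left(\left(8 - 4\right) + 29\right) - 1000\right)^{2} = \left(\left(4 + 29\right) - 1000\right)^{2} = \left(33 - 1000\right)^{2} = \left(-967\right)^{2} = 935089$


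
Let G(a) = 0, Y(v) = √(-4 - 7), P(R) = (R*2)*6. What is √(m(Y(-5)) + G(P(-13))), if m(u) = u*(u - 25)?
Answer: 11^(¼)*√(-√11 - 25*I) ≈ 6.0267 - 6.879*I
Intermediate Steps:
P(R) = 12*R (P(R) = (2*R)*6 = 12*R)
Y(v) = I*√11 (Y(v) = √(-11) = I*√11)
m(u) = u*(-25 + u)
√(m(Y(-5)) + G(P(-13))) = √((I*√11)*(-25 + I*√11) + 0) = √(I*√11*(-25 + I*√11) + 0) = √(I*√11*(-25 + I*√11)) = 11^(¼)*√(I*(-25 + I*√11))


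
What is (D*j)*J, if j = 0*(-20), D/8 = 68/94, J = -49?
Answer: 0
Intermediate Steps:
D = 272/47 (D = 8*(68/94) = 8*(68*(1/94)) = 8*(34/47) = 272/47 ≈ 5.7872)
j = 0
(D*j)*J = ((272/47)*0)*(-49) = 0*(-49) = 0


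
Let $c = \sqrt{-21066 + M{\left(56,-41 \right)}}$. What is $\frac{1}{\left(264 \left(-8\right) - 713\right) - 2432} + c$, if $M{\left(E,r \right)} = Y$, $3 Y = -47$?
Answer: $- \frac{1}{5257} + \frac{i \sqrt{189735}}{3} \approx -0.00019022 + 145.2 i$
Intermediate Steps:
$Y = - \frac{47}{3}$ ($Y = \frac{1}{3} \left(-47\right) = - \frac{47}{3} \approx -15.667$)
$M{\left(E,r \right)} = - \frac{47}{3}$
$c = \frac{i \sqrt{189735}}{3}$ ($c = \sqrt{-21066 - \frac{47}{3}} = \sqrt{- \frac{63245}{3}} = \frac{i \sqrt{189735}}{3} \approx 145.2 i$)
$\frac{1}{\left(264 \left(-8\right) - 713\right) - 2432} + c = \frac{1}{\left(264 \left(-8\right) - 713\right) - 2432} + \frac{i \sqrt{189735}}{3} = \frac{1}{\left(-2112 - 713\right) - 2432} + \frac{i \sqrt{189735}}{3} = \frac{1}{-2825 - 2432} + \frac{i \sqrt{189735}}{3} = \frac{1}{-5257} + \frac{i \sqrt{189735}}{3} = - \frac{1}{5257} + \frac{i \sqrt{189735}}{3}$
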